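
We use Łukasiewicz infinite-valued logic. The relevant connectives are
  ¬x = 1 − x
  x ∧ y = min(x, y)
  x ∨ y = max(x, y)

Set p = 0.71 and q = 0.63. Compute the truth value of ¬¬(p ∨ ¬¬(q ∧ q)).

q ∧ q = min(0.63, 0.63) = 0.63
¬(q ∧ q) = 1 − 0.63 = 0.37
¬¬(q ∧ q) = 1 − 0.37 = 0.63
p ∨ ¬¬(q ∧ q) = max(0.71, 0.63) = 0.71
¬(p ∨ ¬¬(q ∧ q)) = 1 − 0.71 = 0.29
¬¬(p ∨ ¬¬(q ∧ q)) = 1 − 0.29 = 0.71

0.71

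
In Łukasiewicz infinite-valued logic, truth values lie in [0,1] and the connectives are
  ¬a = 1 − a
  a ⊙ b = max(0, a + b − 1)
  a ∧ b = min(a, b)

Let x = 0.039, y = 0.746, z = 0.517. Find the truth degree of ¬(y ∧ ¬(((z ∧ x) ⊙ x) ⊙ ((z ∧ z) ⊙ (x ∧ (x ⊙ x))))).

0.254

z ∧ x = min(0.517, 0.039) = 0.039
(z ∧ x) ⊙ x = max(0, 0.039 + 0.039 − 1) = max(0, -0.922) = 0.000
z ∧ z = min(0.517, 0.517) = 0.517
x ⊙ x = max(0, 0.039 + 0.039 − 1) = max(0, -0.922) = 0.000
x ∧ (x ⊙ x) = min(0.039, 0.000) = 0.000
(z ∧ z) ⊙ (x ∧ (x ⊙ x)) = max(0, 0.517 + 0.000 − 1) = max(0, -0.483) = 0.000
((z ∧ x) ⊙ x) ⊙ ((z ∧ z) ⊙ (x ∧ (x ⊙ x))) = max(0, 0.000 + 0.000 − 1) = max(0, -1.000) = 0.000
¬(((z ∧ x) ⊙ x) ⊙ ((z ∧ z) ⊙ (x ∧ (x ⊙ x)))) = 1 − 0.000 = 1.000
y ∧ ¬(((z ∧ x) ⊙ x) ⊙ ((z ∧ z) ⊙ (x ∧ (x ⊙ x)))) = min(0.746, 1.000) = 0.746
¬(y ∧ ¬(((z ∧ x) ⊙ x) ⊙ ((z ∧ z) ⊙ (x ∧ (x ⊙ x))))) = 1 − 0.746 = 0.254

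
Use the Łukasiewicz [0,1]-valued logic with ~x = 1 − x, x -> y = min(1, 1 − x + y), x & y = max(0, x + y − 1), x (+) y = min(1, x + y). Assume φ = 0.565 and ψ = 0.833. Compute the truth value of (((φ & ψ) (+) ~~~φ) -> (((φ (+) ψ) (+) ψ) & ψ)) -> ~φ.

0.435

φ & ψ = max(0, 0.565 + 0.833 − 1) = max(0, 0.398) = 0.398
~φ = 1 − 0.565 = 0.435
~~φ = 1 − 0.435 = 0.565
~~~φ = 1 − 0.565 = 0.435
(φ & ψ) (+) ~~~φ = min(1, 0.398 + 0.435) = min(1, 0.833) = 0.833
φ (+) ψ = min(1, 0.565 + 0.833) = min(1, 1.398) = 1.000
(φ (+) ψ) (+) ψ = min(1, 1.000 + 0.833) = min(1, 1.833) = 1.000
((φ (+) ψ) (+) ψ) & ψ = max(0, 1.000 + 0.833 − 1) = max(0, 0.833) = 0.833
((φ & ψ) (+) ~~~φ) -> (((φ (+) ψ) (+) ψ) & ψ) = min(1, 1 − 0.833 + 0.833) = min(1, 1.000) = 1.000
(((φ & ψ) (+) ~~~φ) -> (((φ (+) ψ) (+) ψ) & ψ)) -> ~φ = min(1, 1 − 1.000 + 0.435) = min(1, 0.435) = 0.435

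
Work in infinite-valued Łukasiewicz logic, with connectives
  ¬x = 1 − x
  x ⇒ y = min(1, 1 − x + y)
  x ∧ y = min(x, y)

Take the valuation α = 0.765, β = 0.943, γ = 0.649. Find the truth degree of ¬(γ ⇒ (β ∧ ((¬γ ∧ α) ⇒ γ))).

0.000

¬γ = 1 − 0.649 = 0.351
¬γ ∧ α = min(0.351, 0.765) = 0.351
(¬γ ∧ α) ⇒ γ = min(1, 1 − 0.351 + 0.649) = min(1, 1.298) = 1.000
β ∧ ((¬γ ∧ α) ⇒ γ) = min(0.943, 1.000) = 0.943
γ ⇒ (β ∧ ((¬γ ∧ α) ⇒ γ)) = min(1, 1 − 0.649 + 0.943) = min(1, 1.294) = 1.000
¬(γ ⇒ (β ∧ ((¬γ ∧ α) ⇒ γ))) = 1 − 1.000 = 0.000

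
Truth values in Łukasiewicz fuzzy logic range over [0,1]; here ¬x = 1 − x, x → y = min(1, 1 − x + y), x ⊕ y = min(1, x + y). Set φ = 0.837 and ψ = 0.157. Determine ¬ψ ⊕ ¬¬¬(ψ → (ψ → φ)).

0.843

¬ψ = 1 − 0.157 = 0.843
ψ → φ = min(1, 1 − 0.157 + 0.837) = min(1, 1.680) = 1.000
ψ → (ψ → φ) = min(1, 1 − 0.157 + 1.000) = min(1, 1.843) = 1.000
¬(ψ → (ψ → φ)) = 1 − 1.000 = 0.000
¬¬(ψ → (ψ → φ)) = 1 − 0.000 = 1.000
¬¬¬(ψ → (ψ → φ)) = 1 − 1.000 = 0.000
¬ψ ⊕ ¬¬¬(ψ → (ψ → φ)) = min(1, 0.843 + 0.000) = min(1, 0.843) = 0.843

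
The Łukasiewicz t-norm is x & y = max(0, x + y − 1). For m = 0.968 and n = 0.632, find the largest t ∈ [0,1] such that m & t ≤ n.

The residuum of the Łukasiewicz t-norm gives the supremum: min(1, 1 − 0.968 + 0.632).
1 − 0.968 + 0.632 = 0.664, so t = min(1, 0.664) = 0.664.
Check: 0.968 & 0.664 = max(0, 0.632) = 0.632 ≤ 0.632.

0.664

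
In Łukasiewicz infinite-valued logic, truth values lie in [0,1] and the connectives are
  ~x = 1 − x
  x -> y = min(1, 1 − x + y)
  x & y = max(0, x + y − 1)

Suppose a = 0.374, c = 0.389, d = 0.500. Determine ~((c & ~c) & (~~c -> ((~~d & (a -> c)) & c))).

1.000

~c = 1 − 0.389 = 0.611
c & ~c = max(0, 0.389 + 0.611 − 1) = max(0, 0.000) = 0.000
~~c = 1 − 0.611 = 0.389
~d = 1 − 0.500 = 0.500
~~d = 1 − 0.500 = 0.500
a -> c = min(1, 1 − 0.374 + 0.389) = min(1, 1.015) = 1.000
~~d & (a -> c) = max(0, 0.500 + 1.000 − 1) = max(0, 0.500) = 0.500
(~~d & (a -> c)) & c = max(0, 0.500 + 0.389 − 1) = max(0, -0.111) = 0.000
~~c -> ((~~d & (a -> c)) & c) = min(1, 1 − 0.389 + 0.000) = min(1, 0.611) = 0.611
(c & ~c) & (~~c -> ((~~d & (a -> c)) & c)) = max(0, 0.000 + 0.611 − 1) = max(0, -0.389) = 0.000
~((c & ~c) & (~~c -> ((~~d & (a -> c)) & c))) = 1 − 0.000 = 1.000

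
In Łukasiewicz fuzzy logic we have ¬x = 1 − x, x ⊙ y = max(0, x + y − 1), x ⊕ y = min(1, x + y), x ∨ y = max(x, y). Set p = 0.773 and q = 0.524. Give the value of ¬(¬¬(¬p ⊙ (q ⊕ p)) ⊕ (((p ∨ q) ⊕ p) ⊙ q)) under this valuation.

0.249

¬p = 1 − 0.773 = 0.227
q ⊕ p = min(1, 0.524 + 0.773) = min(1, 1.297) = 1.000
¬p ⊙ (q ⊕ p) = max(0, 0.227 + 1.000 − 1) = max(0, 0.227) = 0.227
¬(¬p ⊙ (q ⊕ p)) = 1 − 0.227 = 0.773
¬¬(¬p ⊙ (q ⊕ p)) = 1 − 0.773 = 0.227
p ∨ q = max(0.773, 0.524) = 0.773
(p ∨ q) ⊕ p = min(1, 0.773 + 0.773) = min(1, 1.546) = 1.000
((p ∨ q) ⊕ p) ⊙ q = max(0, 1.000 + 0.524 − 1) = max(0, 0.524) = 0.524
¬¬(¬p ⊙ (q ⊕ p)) ⊕ (((p ∨ q) ⊕ p) ⊙ q) = min(1, 0.227 + 0.524) = min(1, 0.751) = 0.751
¬(¬¬(¬p ⊙ (q ⊕ p)) ⊕ (((p ∨ q) ⊕ p) ⊙ q)) = 1 − 0.751 = 0.249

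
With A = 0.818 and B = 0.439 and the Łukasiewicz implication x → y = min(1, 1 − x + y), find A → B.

A → B = min(1, 1 − 0.818 + 0.439) = min(1, 0.621) = 0.621
For comparison, the Gödel implication (1 if x ≤ y else y) would give 0.439.

0.621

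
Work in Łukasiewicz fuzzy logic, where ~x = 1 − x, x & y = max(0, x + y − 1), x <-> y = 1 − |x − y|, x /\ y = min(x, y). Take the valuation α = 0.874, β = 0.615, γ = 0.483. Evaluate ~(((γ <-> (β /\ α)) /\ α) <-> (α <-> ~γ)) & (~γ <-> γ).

0.191

β /\ α = min(0.615, 0.874) = 0.615
γ <-> (β /\ α) = 1 − |0.483 − 0.615| = 1 − 0.132 = 0.868
(γ <-> (β /\ α)) /\ α = min(0.868, 0.874) = 0.868
~γ = 1 − 0.483 = 0.517
α <-> ~γ = 1 − |0.874 − 0.517| = 1 − 0.357 = 0.643
((γ <-> (β /\ α)) /\ α) <-> (α <-> ~γ) = 1 − |0.868 − 0.643| = 1 − 0.225 = 0.775
~(((γ <-> (β /\ α)) /\ α) <-> (α <-> ~γ)) = 1 − 0.775 = 0.225
~γ <-> γ = 1 − |0.517 − 0.483| = 1 − 0.034 = 0.966
~(((γ <-> (β /\ α)) /\ α) <-> (α <-> ~γ)) & (~γ <-> γ) = max(0, 0.225 + 0.966 − 1) = max(0, 0.191) = 0.191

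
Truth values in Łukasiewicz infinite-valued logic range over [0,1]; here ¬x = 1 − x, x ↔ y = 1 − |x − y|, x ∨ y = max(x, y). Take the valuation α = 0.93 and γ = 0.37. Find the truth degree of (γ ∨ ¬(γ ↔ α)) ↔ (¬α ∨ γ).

γ ↔ α = 1 − |0.37 − 0.93| = 1 − 0.56 = 0.44
¬(γ ↔ α) = 1 − 0.44 = 0.56
γ ∨ ¬(γ ↔ α) = max(0.37, 0.56) = 0.56
¬α = 1 − 0.93 = 0.07
¬α ∨ γ = max(0.07, 0.37) = 0.37
(γ ∨ ¬(γ ↔ α)) ↔ (¬α ∨ γ) = 1 − |0.56 − 0.37| = 1 − 0.19 = 0.81

0.81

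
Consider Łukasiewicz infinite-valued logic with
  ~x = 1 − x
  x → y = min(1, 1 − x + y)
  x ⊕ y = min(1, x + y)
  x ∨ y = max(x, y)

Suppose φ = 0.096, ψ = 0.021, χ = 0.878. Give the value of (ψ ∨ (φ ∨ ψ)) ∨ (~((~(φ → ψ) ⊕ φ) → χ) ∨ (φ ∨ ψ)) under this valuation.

0.096

φ ∨ ψ = max(0.096, 0.021) = 0.096
ψ ∨ (φ ∨ ψ) = max(0.021, 0.096) = 0.096
φ → ψ = min(1, 1 − 0.096 + 0.021) = min(1, 0.925) = 0.925
~(φ → ψ) = 1 − 0.925 = 0.075
~(φ → ψ) ⊕ φ = min(1, 0.075 + 0.096) = min(1, 0.171) = 0.171
(~(φ → ψ) ⊕ φ) → χ = min(1, 1 − 0.171 + 0.878) = min(1, 1.707) = 1.000
~((~(φ → ψ) ⊕ φ) → χ) = 1 − 1.000 = 0.000
~((~(φ → ψ) ⊕ φ) → χ) ∨ (φ ∨ ψ) = max(0.000, 0.096) = 0.096
(ψ ∨ (φ ∨ ψ)) ∨ (~((~(φ → ψ) ⊕ φ) → χ) ∨ (φ ∨ ψ)) = max(0.096, 0.096) = 0.096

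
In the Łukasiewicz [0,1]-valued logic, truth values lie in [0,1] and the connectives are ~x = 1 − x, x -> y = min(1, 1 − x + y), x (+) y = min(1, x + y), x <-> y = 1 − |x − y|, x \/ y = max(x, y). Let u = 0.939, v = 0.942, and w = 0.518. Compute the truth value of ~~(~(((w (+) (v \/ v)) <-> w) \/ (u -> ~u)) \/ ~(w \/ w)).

0.482

v \/ v = max(0.942, 0.942) = 0.942
w (+) (v \/ v) = min(1, 0.518 + 0.942) = min(1, 1.460) = 1.000
(w (+) (v \/ v)) <-> w = 1 − |1.000 − 0.518| = 1 − 0.482 = 0.518
~u = 1 − 0.939 = 0.061
u -> ~u = min(1, 1 − 0.939 + 0.061) = min(1, 0.122) = 0.122
((w (+) (v \/ v)) <-> w) \/ (u -> ~u) = max(0.518, 0.122) = 0.518
~(((w (+) (v \/ v)) <-> w) \/ (u -> ~u)) = 1 − 0.518 = 0.482
w \/ w = max(0.518, 0.518) = 0.518
~(w \/ w) = 1 − 0.518 = 0.482
~(((w (+) (v \/ v)) <-> w) \/ (u -> ~u)) \/ ~(w \/ w) = max(0.482, 0.482) = 0.482
~(~(((w (+) (v \/ v)) <-> w) \/ (u -> ~u)) \/ ~(w \/ w)) = 1 − 0.482 = 0.518
~~(~(((w (+) (v \/ v)) <-> w) \/ (u -> ~u)) \/ ~(w \/ w)) = 1 − 0.518 = 0.482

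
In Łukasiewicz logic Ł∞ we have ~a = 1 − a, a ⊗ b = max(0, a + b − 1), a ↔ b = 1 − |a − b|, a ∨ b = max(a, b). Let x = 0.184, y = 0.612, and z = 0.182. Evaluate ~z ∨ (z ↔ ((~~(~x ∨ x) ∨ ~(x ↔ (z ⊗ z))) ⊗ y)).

0.818

~z = 1 − 0.182 = 0.818
~x = 1 − 0.184 = 0.816
~x ∨ x = max(0.816, 0.184) = 0.816
~(~x ∨ x) = 1 − 0.816 = 0.184
~~(~x ∨ x) = 1 − 0.184 = 0.816
z ⊗ z = max(0, 0.182 + 0.182 − 1) = max(0, -0.636) = 0.000
x ↔ (z ⊗ z) = 1 − |0.184 − 0.000| = 1 − 0.184 = 0.816
~(x ↔ (z ⊗ z)) = 1 − 0.816 = 0.184
~~(~x ∨ x) ∨ ~(x ↔ (z ⊗ z)) = max(0.816, 0.184) = 0.816
(~~(~x ∨ x) ∨ ~(x ↔ (z ⊗ z))) ⊗ y = max(0, 0.816 + 0.612 − 1) = max(0, 0.428) = 0.428
z ↔ ((~~(~x ∨ x) ∨ ~(x ↔ (z ⊗ z))) ⊗ y) = 1 − |0.182 − 0.428| = 1 − 0.246 = 0.754
~z ∨ (z ↔ ((~~(~x ∨ x) ∨ ~(x ↔ (z ⊗ z))) ⊗ y)) = max(0.818, 0.754) = 0.818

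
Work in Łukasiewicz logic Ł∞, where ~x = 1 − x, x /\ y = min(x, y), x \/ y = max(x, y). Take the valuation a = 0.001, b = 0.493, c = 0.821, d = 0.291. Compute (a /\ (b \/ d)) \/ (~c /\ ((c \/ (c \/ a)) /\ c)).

b \/ d = max(0.493, 0.291) = 0.493
a /\ (b \/ d) = min(0.001, 0.493) = 0.001
~c = 1 − 0.821 = 0.179
c \/ a = max(0.821, 0.001) = 0.821
c \/ (c \/ a) = max(0.821, 0.821) = 0.821
(c \/ (c \/ a)) /\ c = min(0.821, 0.821) = 0.821
~c /\ ((c \/ (c \/ a)) /\ c) = min(0.179, 0.821) = 0.179
(a /\ (b \/ d)) \/ (~c /\ ((c \/ (c \/ a)) /\ c)) = max(0.001, 0.179) = 0.179

0.179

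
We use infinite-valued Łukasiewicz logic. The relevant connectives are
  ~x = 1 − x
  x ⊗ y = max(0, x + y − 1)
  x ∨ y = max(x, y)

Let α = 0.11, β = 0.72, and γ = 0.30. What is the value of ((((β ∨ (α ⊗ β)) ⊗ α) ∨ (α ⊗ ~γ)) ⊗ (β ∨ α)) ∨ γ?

0.30

α ⊗ β = max(0, 0.11 + 0.72 − 1) = max(0, -0.17) = 0.00
β ∨ (α ⊗ β) = max(0.72, 0.00) = 0.72
(β ∨ (α ⊗ β)) ⊗ α = max(0, 0.72 + 0.11 − 1) = max(0, -0.17) = 0.00
~γ = 1 − 0.30 = 0.70
α ⊗ ~γ = max(0, 0.11 + 0.70 − 1) = max(0, -0.19) = 0.00
((β ∨ (α ⊗ β)) ⊗ α) ∨ (α ⊗ ~γ) = max(0.00, 0.00) = 0.00
β ∨ α = max(0.72, 0.11) = 0.72
(((β ∨ (α ⊗ β)) ⊗ α) ∨ (α ⊗ ~γ)) ⊗ (β ∨ α) = max(0, 0.00 + 0.72 − 1) = max(0, -0.28) = 0.00
((((β ∨ (α ⊗ β)) ⊗ α) ∨ (α ⊗ ~γ)) ⊗ (β ∨ α)) ∨ γ = max(0.00, 0.30) = 0.30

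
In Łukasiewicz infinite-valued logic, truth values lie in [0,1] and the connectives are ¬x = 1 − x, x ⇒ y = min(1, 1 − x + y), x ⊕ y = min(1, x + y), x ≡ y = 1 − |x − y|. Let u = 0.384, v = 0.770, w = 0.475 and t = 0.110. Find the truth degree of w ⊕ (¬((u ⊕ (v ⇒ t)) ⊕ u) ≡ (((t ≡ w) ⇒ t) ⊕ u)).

0.616

v ⇒ t = min(1, 1 − 0.770 + 0.110) = min(1, 0.340) = 0.340
u ⊕ (v ⇒ t) = min(1, 0.384 + 0.340) = min(1, 0.724) = 0.724
(u ⊕ (v ⇒ t)) ⊕ u = min(1, 0.724 + 0.384) = min(1, 1.108) = 1.000
¬((u ⊕ (v ⇒ t)) ⊕ u) = 1 − 1.000 = 0.000
t ≡ w = 1 − |0.110 − 0.475| = 1 − 0.365 = 0.635
(t ≡ w) ⇒ t = min(1, 1 − 0.635 + 0.110) = min(1, 0.475) = 0.475
((t ≡ w) ⇒ t) ⊕ u = min(1, 0.475 + 0.384) = min(1, 0.859) = 0.859
¬((u ⊕ (v ⇒ t)) ⊕ u) ≡ (((t ≡ w) ⇒ t) ⊕ u) = 1 − |0.000 − 0.859| = 1 − 0.859 = 0.141
w ⊕ (¬((u ⊕ (v ⇒ t)) ⊕ u) ≡ (((t ≡ w) ⇒ t) ⊕ u)) = min(1, 0.475 + 0.141) = min(1, 0.616) = 0.616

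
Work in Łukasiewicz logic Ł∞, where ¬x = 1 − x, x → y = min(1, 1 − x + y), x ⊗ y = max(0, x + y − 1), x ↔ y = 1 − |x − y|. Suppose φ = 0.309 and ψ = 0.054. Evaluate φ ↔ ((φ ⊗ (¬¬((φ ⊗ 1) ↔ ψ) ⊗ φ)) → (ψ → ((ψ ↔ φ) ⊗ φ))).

0.309

φ ⊗ 1 = max(0, 0.309 + 1.000 − 1) = max(0, 0.309) = 0.309
(φ ⊗ 1) ↔ ψ = 1 − |0.309 − 0.054| = 1 − 0.255 = 0.745
¬((φ ⊗ 1) ↔ ψ) = 1 − 0.745 = 0.255
¬¬((φ ⊗ 1) ↔ ψ) = 1 − 0.255 = 0.745
¬¬((φ ⊗ 1) ↔ ψ) ⊗ φ = max(0, 0.745 + 0.309 − 1) = max(0, 0.054) = 0.054
φ ⊗ (¬¬((φ ⊗ 1) ↔ ψ) ⊗ φ) = max(0, 0.309 + 0.054 − 1) = max(0, -0.637) = 0.000
ψ ↔ φ = 1 − |0.054 − 0.309| = 1 − 0.255 = 0.745
(ψ ↔ φ) ⊗ φ = max(0, 0.745 + 0.309 − 1) = max(0, 0.054) = 0.054
ψ → ((ψ ↔ φ) ⊗ φ) = min(1, 1 − 0.054 + 0.054) = min(1, 1.000) = 1.000
(φ ⊗ (¬¬((φ ⊗ 1) ↔ ψ) ⊗ φ)) → (ψ → ((ψ ↔ φ) ⊗ φ)) = min(1, 1 − 0.000 + 1.000) = min(1, 2.000) = 1.000
φ ↔ ((φ ⊗ (¬¬((φ ⊗ 1) ↔ ψ) ⊗ φ)) → (ψ → ((ψ ↔ φ) ⊗ φ))) = 1 − |0.309 − 1.000| = 1 − 0.691 = 0.309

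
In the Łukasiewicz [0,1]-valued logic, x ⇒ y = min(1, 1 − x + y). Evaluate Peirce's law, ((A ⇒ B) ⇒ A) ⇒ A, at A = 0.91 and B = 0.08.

0.91

A ⇒ B = min(1, 1 − 0.91 + 0.08) = min(1, 0.17) = 0.17
(A ⇒ B) ⇒ A = min(1, 1 − 0.17 + 0.91) = min(1, 1.74) = 1.00
((A ⇒ B) ⇒ A) ⇒ A = min(1, 1 − 1.00 + 0.91) = min(1, 0.91) = 0.91
(The value 0.91 < 1 shows this instance is not satisfied; not a Ł∞-tautology in general.)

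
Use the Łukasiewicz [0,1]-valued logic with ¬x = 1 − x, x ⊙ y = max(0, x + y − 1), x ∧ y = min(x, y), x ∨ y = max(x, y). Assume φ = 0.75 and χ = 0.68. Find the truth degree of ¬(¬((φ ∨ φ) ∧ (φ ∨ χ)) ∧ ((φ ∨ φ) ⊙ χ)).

0.75

φ ∨ φ = max(0.75, 0.75) = 0.75
φ ∨ χ = max(0.75, 0.68) = 0.75
(φ ∨ φ) ∧ (φ ∨ χ) = min(0.75, 0.75) = 0.75
¬((φ ∨ φ) ∧ (φ ∨ χ)) = 1 − 0.75 = 0.25
(φ ∨ φ) ⊙ χ = max(0, 0.75 + 0.68 − 1) = max(0, 0.43) = 0.43
¬((φ ∨ φ) ∧ (φ ∨ χ)) ∧ ((φ ∨ φ) ⊙ χ) = min(0.25, 0.43) = 0.25
¬(¬((φ ∨ φ) ∧ (φ ∨ χ)) ∧ ((φ ∨ φ) ⊙ χ)) = 1 − 0.25 = 0.75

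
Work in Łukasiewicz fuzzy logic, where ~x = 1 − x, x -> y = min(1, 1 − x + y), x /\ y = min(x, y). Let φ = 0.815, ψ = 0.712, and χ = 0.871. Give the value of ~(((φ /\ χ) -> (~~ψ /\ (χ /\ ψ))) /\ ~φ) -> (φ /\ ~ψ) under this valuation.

φ /\ χ = min(0.815, 0.871) = 0.815
~ψ = 1 − 0.712 = 0.288
~~ψ = 1 − 0.288 = 0.712
χ /\ ψ = min(0.871, 0.712) = 0.712
~~ψ /\ (χ /\ ψ) = min(0.712, 0.712) = 0.712
(φ /\ χ) -> (~~ψ /\ (χ /\ ψ)) = min(1, 1 − 0.815 + 0.712) = min(1, 0.897) = 0.897
~φ = 1 − 0.815 = 0.185
((φ /\ χ) -> (~~ψ /\ (χ /\ ψ))) /\ ~φ = min(0.897, 0.185) = 0.185
~(((φ /\ χ) -> (~~ψ /\ (χ /\ ψ))) /\ ~φ) = 1 − 0.185 = 0.815
φ /\ ~ψ = min(0.815, 0.288) = 0.288
~(((φ /\ χ) -> (~~ψ /\ (χ /\ ψ))) /\ ~φ) -> (φ /\ ~ψ) = min(1, 1 − 0.815 + 0.288) = min(1, 0.473) = 0.473

0.473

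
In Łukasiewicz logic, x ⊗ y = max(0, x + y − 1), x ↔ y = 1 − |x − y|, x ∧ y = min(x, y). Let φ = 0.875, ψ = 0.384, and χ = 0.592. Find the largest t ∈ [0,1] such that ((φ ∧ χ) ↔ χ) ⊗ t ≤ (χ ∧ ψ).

φ ∧ χ = min(0.875, 0.592) = 0.592
(φ ∧ χ) ↔ χ = 1 − |0.592 − 0.592| = 1 − 0.000 = 1.000
So the left factor is (φ ∧ χ) ↔ χ = 1.000.
χ ∧ ψ = min(0.592, 0.384) = 0.384
So the right-hand bound is χ ∧ ψ = 0.384.
The residuum of the Łukasiewicz t-norm gives the supremum: min(1, 1 − 1.000 + 0.384).
1 − 1.000 + 0.384 = 0.384, so t = min(1, 0.384) = 0.384.
Check: 1.000 ⊗ 0.384 = max(0, 0.384) = 0.384 ≤ 0.384.

0.384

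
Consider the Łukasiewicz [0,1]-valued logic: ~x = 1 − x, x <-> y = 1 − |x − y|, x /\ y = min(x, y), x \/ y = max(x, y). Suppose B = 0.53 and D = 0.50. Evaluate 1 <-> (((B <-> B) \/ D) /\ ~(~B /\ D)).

B <-> B = 1 − |0.53 − 0.53| = 1 − 0.00 = 1.00
(B <-> B) \/ D = max(1.00, 0.50) = 1.00
~B = 1 − 0.53 = 0.47
~B /\ D = min(0.47, 0.50) = 0.47
~(~B /\ D) = 1 − 0.47 = 0.53
((B <-> B) \/ D) /\ ~(~B /\ D) = min(1.00, 0.53) = 0.53
1 <-> (((B <-> B) \/ D) /\ ~(~B /\ D)) = 1 − |1.00 − 0.53| = 1 − 0.47 = 0.53

0.53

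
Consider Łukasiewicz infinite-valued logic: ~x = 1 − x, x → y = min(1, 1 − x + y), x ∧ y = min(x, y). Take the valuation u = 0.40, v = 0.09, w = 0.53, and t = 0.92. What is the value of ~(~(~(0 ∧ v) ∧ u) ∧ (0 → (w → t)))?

0.40

0 ∧ v = min(0.00, 0.09) = 0.00
~(0 ∧ v) = 1 − 0.00 = 1.00
~(0 ∧ v) ∧ u = min(1.00, 0.40) = 0.40
~(~(0 ∧ v) ∧ u) = 1 − 0.40 = 0.60
w → t = min(1, 1 − 0.53 + 0.92) = min(1, 1.39) = 1.00
0 → (w → t) = min(1, 1 − 0.00 + 1.00) = min(1, 2.00) = 1.00
~(~(0 ∧ v) ∧ u) ∧ (0 → (w → t)) = min(0.60, 1.00) = 0.60
~(~(~(0 ∧ v) ∧ u) ∧ (0 → (w → t))) = 1 − 0.60 = 0.40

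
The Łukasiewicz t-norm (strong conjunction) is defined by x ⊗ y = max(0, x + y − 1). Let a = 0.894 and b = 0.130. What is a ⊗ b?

0.024

a ⊗ b = max(0, 0.894 + 0.130 − 1) = max(0, 0.024) = 0.024
For comparison, the Gödel (minimum) t-norm min(x, y) would give 0.130.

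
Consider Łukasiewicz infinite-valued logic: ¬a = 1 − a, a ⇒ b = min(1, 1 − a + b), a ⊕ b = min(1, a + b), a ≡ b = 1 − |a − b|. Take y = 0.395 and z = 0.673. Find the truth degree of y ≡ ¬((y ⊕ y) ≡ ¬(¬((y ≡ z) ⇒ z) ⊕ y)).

y ⊕ y = min(1, 0.395 + 0.395) = min(1, 0.790) = 0.790
y ≡ z = 1 − |0.395 − 0.673| = 1 − 0.278 = 0.722
(y ≡ z) ⇒ z = min(1, 1 − 0.722 + 0.673) = min(1, 0.951) = 0.951
¬((y ≡ z) ⇒ z) = 1 − 0.951 = 0.049
¬((y ≡ z) ⇒ z) ⊕ y = min(1, 0.049 + 0.395) = min(1, 0.444) = 0.444
¬(¬((y ≡ z) ⇒ z) ⊕ y) = 1 − 0.444 = 0.556
(y ⊕ y) ≡ ¬(¬((y ≡ z) ⇒ z) ⊕ y) = 1 − |0.790 − 0.556| = 1 − 0.234 = 0.766
¬((y ⊕ y) ≡ ¬(¬((y ≡ z) ⇒ z) ⊕ y)) = 1 − 0.766 = 0.234
y ≡ ¬((y ⊕ y) ≡ ¬(¬((y ≡ z) ⇒ z) ⊕ y)) = 1 − |0.395 − 0.234| = 1 − 0.161 = 0.839

0.839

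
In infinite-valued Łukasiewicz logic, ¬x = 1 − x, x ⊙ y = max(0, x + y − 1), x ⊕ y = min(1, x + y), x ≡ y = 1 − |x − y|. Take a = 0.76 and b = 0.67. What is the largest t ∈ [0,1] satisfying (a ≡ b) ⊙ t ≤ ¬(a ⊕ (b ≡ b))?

a ≡ b = 1 − |0.76 − 0.67| = 1 − 0.09 = 0.91
So the left factor is a ≡ b = 0.91.
b ≡ b = 1 − |0.67 − 0.67| = 1 − 0.00 = 1.00
a ⊕ (b ≡ b) = min(1, 0.76 + 1.00) = min(1, 1.76) = 1.00
¬(a ⊕ (b ≡ b)) = 1 − 1.00 = 0.00
So the right-hand bound is ¬(a ⊕ (b ≡ b)) = 0.00.
The residuum of the Łukasiewicz t-norm gives the supremum: min(1, 1 − 0.91 + 0.00).
1 − 0.91 + 0.00 = 0.09, so t = min(1, 0.09) = 0.09.
Check: 0.91 ⊙ 0.09 = max(0, 0.00) = 0.00 ≤ 0.00.

0.09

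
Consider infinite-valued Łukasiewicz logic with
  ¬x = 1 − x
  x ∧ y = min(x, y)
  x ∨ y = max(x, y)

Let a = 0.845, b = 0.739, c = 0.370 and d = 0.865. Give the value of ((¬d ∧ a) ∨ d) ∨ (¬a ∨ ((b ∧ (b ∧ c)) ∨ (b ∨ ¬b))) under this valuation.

¬d = 1 − 0.865 = 0.135
¬d ∧ a = min(0.135, 0.845) = 0.135
(¬d ∧ a) ∨ d = max(0.135, 0.865) = 0.865
¬a = 1 − 0.845 = 0.155
b ∧ c = min(0.739, 0.370) = 0.370
b ∧ (b ∧ c) = min(0.739, 0.370) = 0.370
¬b = 1 − 0.739 = 0.261
b ∨ ¬b = max(0.739, 0.261) = 0.739
(b ∧ (b ∧ c)) ∨ (b ∨ ¬b) = max(0.370, 0.739) = 0.739
¬a ∨ ((b ∧ (b ∧ c)) ∨ (b ∨ ¬b)) = max(0.155, 0.739) = 0.739
((¬d ∧ a) ∨ d) ∨ (¬a ∨ ((b ∧ (b ∧ c)) ∨ (b ∨ ¬b))) = max(0.865, 0.739) = 0.865

0.865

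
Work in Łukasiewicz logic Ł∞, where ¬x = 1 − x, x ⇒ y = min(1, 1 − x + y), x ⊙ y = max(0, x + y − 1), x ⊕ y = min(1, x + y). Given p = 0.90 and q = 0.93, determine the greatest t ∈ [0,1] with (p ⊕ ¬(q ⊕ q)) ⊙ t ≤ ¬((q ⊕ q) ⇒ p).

q ⊕ q = min(1, 0.93 + 0.93) = min(1, 1.86) = 1.00
¬(q ⊕ q) = 1 − 1.00 = 0.00
p ⊕ ¬(q ⊕ q) = min(1, 0.90 + 0.00) = min(1, 0.90) = 0.90
So the left factor is p ⊕ ¬(q ⊕ q) = 0.90.
(q ⊕ q) ⇒ p = min(1, 1 − 1.00 + 0.90) = min(1, 0.90) = 0.90
¬((q ⊕ q) ⇒ p) = 1 − 0.90 = 0.10
So the right-hand bound is ¬((q ⊕ q) ⇒ p) = 0.10.
The residuum of the Łukasiewicz t-norm gives the supremum: min(1, 1 − 0.90 + 0.10).
1 − 0.90 + 0.10 = 0.20, so t = min(1, 0.20) = 0.20.
Check: 0.90 ⊙ 0.20 = max(0, 0.10) = 0.10 ≤ 0.10.

0.20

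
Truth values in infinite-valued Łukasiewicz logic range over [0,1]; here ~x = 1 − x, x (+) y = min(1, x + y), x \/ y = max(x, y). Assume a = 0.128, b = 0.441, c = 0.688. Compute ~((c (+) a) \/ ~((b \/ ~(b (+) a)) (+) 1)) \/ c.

c (+) a = min(1, 0.688 + 0.128) = min(1, 0.816) = 0.816
b (+) a = min(1, 0.441 + 0.128) = min(1, 0.569) = 0.569
~(b (+) a) = 1 − 0.569 = 0.431
b \/ ~(b (+) a) = max(0.441, 0.431) = 0.441
(b \/ ~(b (+) a)) (+) 1 = min(1, 0.441 + 1.000) = min(1, 1.441) = 1.000
~((b \/ ~(b (+) a)) (+) 1) = 1 − 1.000 = 0.000
(c (+) a) \/ ~((b \/ ~(b (+) a)) (+) 1) = max(0.816, 0.000) = 0.816
~((c (+) a) \/ ~((b \/ ~(b (+) a)) (+) 1)) = 1 − 0.816 = 0.184
~((c (+) a) \/ ~((b \/ ~(b (+) a)) (+) 1)) \/ c = max(0.184, 0.688) = 0.688

0.688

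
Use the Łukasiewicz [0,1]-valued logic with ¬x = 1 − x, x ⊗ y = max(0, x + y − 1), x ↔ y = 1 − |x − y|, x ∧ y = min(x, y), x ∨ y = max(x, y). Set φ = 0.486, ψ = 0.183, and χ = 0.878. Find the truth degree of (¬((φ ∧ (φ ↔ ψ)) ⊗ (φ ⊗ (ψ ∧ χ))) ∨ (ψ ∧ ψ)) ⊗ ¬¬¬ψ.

φ ↔ ψ = 1 − |0.486 − 0.183| = 1 − 0.303 = 0.697
φ ∧ (φ ↔ ψ) = min(0.486, 0.697) = 0.486
ψ ∧ χ = min(0.183, 0.878) = 0.183
φ ⊗ (ψ ∧ χ) = max(0, 0.486 + 0.183 − 1) = max(0, -0.331) = 0.000
(φ ∧ (φ ↔ ψ)) ⊗ (φ ⊗ (ψ ∧ χ)) = max(0, 0.486 + 0.000 − 1) = max(0, -0.514) = 0.000
¬((φ ∧ (φ ↔ ψ)) ⊗ (φ ⊗ (ψ ∧ χ))) = 1 − 0.000 = 1.000
ψ ∧ ψ = min(0.183, 0.183) = 0.183
¬((φ ∧ (φ ↔ ψ)) ⊗ (φ ⊗ (ψ ∧ χ))) ∨ (ψ ∧ ψ) = max(1.000, 0.183) = 1.000
¬ψ = 1 − 0.183 = 0.817
¬¬ψ = 1 − 0.817 = 0.183
¬¬¬ψ = 1 − 0.183 = 0.817
(¬((φ ∧ (φ ↔ ψ)) ⊗ (φ ⊗ (ψ ∧ χ))) ∨ (ψ ∧ ψ)) ⊗ ¬¬¬ψ = max(0, 1.000 + 0.817 − 1) = max(0, 0.817) = 0.817

0.817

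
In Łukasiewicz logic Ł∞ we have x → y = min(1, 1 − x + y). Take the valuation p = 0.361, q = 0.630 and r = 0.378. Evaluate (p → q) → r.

p → q = min(1, 1 − 0.361 + 0.630) = min(1, 1.269) = 1.000
(p → q) → r = min(1, 1 − 1.000 + 0.378) = min(1, 0.378) = 0.378

0.378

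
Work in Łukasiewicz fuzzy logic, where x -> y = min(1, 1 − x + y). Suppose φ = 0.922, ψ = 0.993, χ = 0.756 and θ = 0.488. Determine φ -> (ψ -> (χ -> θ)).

0.817

χ -> θ = min(1, 1 − 0.756 + 0.488) = min(1, 0.732) = 0.732
ψ -> (χ -> θ) = min(1, 1 − 0.993 + 0.732) = min(1, 0.739) = 0.739
φ -> (ψ -> (χ -> θ)) = min(1, 1 − 0.922 + 0.739) = min(1, 0.817) = 0.817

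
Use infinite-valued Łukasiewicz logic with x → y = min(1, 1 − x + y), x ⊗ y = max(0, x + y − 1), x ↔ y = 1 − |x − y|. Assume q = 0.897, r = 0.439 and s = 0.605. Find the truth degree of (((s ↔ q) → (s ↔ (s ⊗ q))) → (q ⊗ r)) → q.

s ↔ q = 1 − |0.605 − 0.897| = 1 − 0.292 = 0.708
s ⊗ q = max(0, 0.605 + 0.897 − 1) = max(0, 0.502) = 0.502
s ↔ (s ⊗ q) = 1 − |0.605 − 0.502| = 1 − 0.103 = 0.897
(s ↔ q) → (s ↔ (s ⊗ q)) = min(1, 1 − 0.708 + 0.897) = min(1, 1.189) = 1.000
q ⊗ r = max(0, 0.897 + 0.439 − 1) = max(0, 0.336) = 0.336
((s ↔ q) → (s ↔ (s ⊗ q))) → (q ⊗ r) = min(1, 1 − 1.000 + 0.336) = min(1, 0.336) = 0.336
(((s ↔ q) → (s ↔ (s ⊗ q))) → (q ⊗ r)) → q = min(1, 1 − 0.336 + 0.897) = min(1, 1.561) = 1.000

1.000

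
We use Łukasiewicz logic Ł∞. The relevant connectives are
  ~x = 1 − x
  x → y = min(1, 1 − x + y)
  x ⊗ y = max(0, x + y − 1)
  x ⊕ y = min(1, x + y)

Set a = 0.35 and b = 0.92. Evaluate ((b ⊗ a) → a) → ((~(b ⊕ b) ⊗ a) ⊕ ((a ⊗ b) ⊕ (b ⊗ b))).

1.00

b ⊗ a = max(0, 0.92 + 0.35 − 1) = max(0, 0.27) = 0.27
(b ⊗ a) → a = min(1, 1 − 0.27 + 0.35) = min(1, 1.08) = 1.00
b ⊕ b = min(1, 0.92 + 0.92) = min(1, 1.84) = 1.00
~(b ⊕ b) = 1 − 1.00 = 0.00
~(b ⊕ b) ⊗ a = max(0, 0.00 + 0.35 − 1) = max(0, -0.65) = 0.00
a ⊗ b = max(0, 0.35 + 0.92 − 1) = max(0, 0.27) = 0.27
b ⊗ b = max(0, 0.92 + 0.92 − 1) = max(0, 0.84) = 0.84
(a ⊗ b) ⊕ (b ⊗ b) = min(1, 0.27 + 0.84) = min(1, 1.11) = 1.00
(~(b ⊕ b) ⊗ a) ⊕ ((a ⊗ b) ⊕ (b ⊗ b)) = min(1, 0.00 + 1.00) = min(1, 1.00) = 1.00
((b ⊗ a) → a) → ((~(b ⊕ b) ⊗ a) ⊕ ((a ⊗ b) ⊕ (b ⊗ b))) = min(1, 1 − 1.00 + 1.00) = min(1, 1.00) = 1.00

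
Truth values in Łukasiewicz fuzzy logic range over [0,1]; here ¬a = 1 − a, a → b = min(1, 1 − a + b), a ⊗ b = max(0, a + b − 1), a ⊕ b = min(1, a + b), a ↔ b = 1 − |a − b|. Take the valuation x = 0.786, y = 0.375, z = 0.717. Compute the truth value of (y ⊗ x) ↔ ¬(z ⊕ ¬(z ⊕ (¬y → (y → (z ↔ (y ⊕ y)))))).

y ⊗ x = max(0, 0.375 + 0.786 − 1) = max(0, 0.161) = 0.161
¬y = 1 − 0.375 = 0.625
y ⊕ y = min(1, 0.375 + 0.375) = min(1, 0.750) = 0.750
z ↔ (y ⊕ y) = 1 − |0.717 − 0.750| = 1 − 0.033 = 0.967
y → (z ↔ (y ⊕ y)) = min(1, 1 − 0.375 + 0.967) = min(1, 1.592) = 1.000
¬y → (y → (z ↔ (y ⊕ y))) = min(1, 1 − 0.625 + 1.000) = min(1, 1.375) = 1.000
z ⊕ (¬y → (y → (z ↔ (y ⊕ y)))) = min(1, 0.717 + 1.000) = min(1, 1.717) = 1.000
¬(z ⊕ (¬y → (y → (z ↔ (y ⊕ y))))) = 1 − 1.000 = 0.000
z ⊕ ¬(z ⊕ (¬y → (y → (z ↔ (y ⊕ y))))) = min(1, 0.717 + 0.000) = min(1, 0.717) = 0.717
¬(z ⊕ ¬(z ⊕ (¬y → (y → (z ↔ (y ⊕ y)))))) = 1 − 0.717 = 0.283
(y ⊗ x) ↔ ¬(z ⊕ ¬(z ⊕ (¬y → (y → (z ↔ (y ⊕ y)))))) = 1 − |0.161 − 0.283| = 1 − 0.122 = 0.878

0.878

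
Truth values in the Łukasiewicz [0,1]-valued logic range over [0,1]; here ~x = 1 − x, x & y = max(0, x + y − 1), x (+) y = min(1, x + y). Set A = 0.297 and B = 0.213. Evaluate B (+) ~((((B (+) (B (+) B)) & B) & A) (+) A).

B (+) B = min(1, 0.213 + 0.213) = min(1, 0.426) = 0.426
B (+) (B (+) B) = min(1, 0.213 + 0.426) = min(1, 0.639) = 0.639
(B (+) (B (+) B)) & B = max(0, 0.639 + 0.213 − 1) = max(0, -0.148) = 0.000
((B (+) (B (+) B)) & B) & A = max(0, 0.000 + 0.297 − 1) = max(0, -0.703) = 0.000
(((B (+) (B (+) B)) & B) & A) (+) A = min(1, 0.000 + 0.297) = min(1, 0.297) = 0.297
~((((B (+) (B (+) B)) & B) & A) (+) A) = 1 − 0.297 = 0.703
B (+) ~((((B (+) (B (+) B)) & B) & A) (+) A) = min(1, 0.213 + 0.703) = min(1, 0.916) = 0.916

0.916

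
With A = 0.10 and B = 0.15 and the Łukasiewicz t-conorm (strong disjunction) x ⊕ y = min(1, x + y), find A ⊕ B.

A ⊕ B = min(1, 0.10 + 0.15) = min(1, 0.25) = 0.25
For comparison, the Gödel t-conorm max(x, y) would give 0.15.

0.25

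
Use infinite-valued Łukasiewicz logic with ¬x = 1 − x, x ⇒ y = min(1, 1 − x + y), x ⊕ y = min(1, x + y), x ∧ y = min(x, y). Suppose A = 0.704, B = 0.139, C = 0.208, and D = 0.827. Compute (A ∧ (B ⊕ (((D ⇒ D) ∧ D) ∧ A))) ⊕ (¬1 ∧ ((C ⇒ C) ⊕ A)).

D ⇒ D = min(1, 1 − 0.827 + 0.827) = min(1, 1.000) = 1.000
(D ⇒ D) ∧ D = min(1.000, 0.827) = 0.827
((D ⇒ D) ∧ D) ∧ A = min(0.827, 0.704) = 0.704
B ⊕ (((D ⇒ D) ∧ D) ∧ A) = min(1, 0.139 + 0.704) = min(1, 0.843) = 0.843
A ∧ (B ⊕ (((D ⇒ D) ∧ D) ∧ A)) = min(0.704, 0.843) = 0.704
¬1 = 1 − 1.000 = 0.000
C ⇒ C = min(1, 1 − 0.208 + 0.208) = min(1, 1.000) = 1.000
(C ⇒ C) ⊕ A = min(1, 1.000 + 0.704) = min(1, 1.704) = 1.000
¬1 ∧ ((C ⇒ C) ⊕ A) = min(0.000, 1.000) = 0.000
(A ∧ (B ⊕ (((D ⇒ D) ∧ D) ∧ A))) ⊕ (¬1 ∧ ((C ⇒ C) ⊕ A)) = min(1, 0.704 + 0.000) = min(1, 0.704) = 0.704

0.704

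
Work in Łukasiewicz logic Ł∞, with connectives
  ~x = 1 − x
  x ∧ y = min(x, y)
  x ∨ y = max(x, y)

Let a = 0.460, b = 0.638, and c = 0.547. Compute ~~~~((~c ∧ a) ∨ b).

0.638

~c = 1 − 0.547 = 0.453
~c ∧ a = min(0.453, 0.460) = 0.453
(~c ∧ a) ∨ b = max(0.453, 0.638) = 0.638
~((~c ∧ a) ∨ b) = 1 − 0.638 = 0.362
~~((~c ∧ a) ∨ b) = 1 − 0.362 = 0.638
~~~((~c ∧ a) ∨ b) = 1 − 0.638 = 0.362
~~~~((~c ∧ a) ∨ b) = 1 − 0.362 = 0.638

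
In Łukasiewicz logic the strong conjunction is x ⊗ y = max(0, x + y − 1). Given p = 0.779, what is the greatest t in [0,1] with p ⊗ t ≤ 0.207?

The residuum of the Łukasiewicz t-norm gives the supremum: min(1, 1 − 0.779 + 0.207).
1 − 0.779 + 0.207 = 0.428, so t = min(1, 0.428) = 0.428.
Check: 0.779 ⊗ 0.428 = max(0, 0.207) = 0.207 ≤ 0.207.

0.428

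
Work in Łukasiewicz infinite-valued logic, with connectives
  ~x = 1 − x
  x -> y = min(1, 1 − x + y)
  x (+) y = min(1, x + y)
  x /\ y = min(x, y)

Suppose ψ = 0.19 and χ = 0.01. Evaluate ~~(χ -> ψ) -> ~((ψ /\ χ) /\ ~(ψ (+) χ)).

0.99

χ -> ψ = min(1, 1 − 0.01 + 0.19) = min(1, 1.18) = 1.00
~(χ -> ψ) = 1 − 1.00 = 0.00
~~(χ -> ψ) = 1 − 0.00 = 1.00
ψ /\ χ = min(0.19, 0.01) = 0.01
ψ (+) χ = min(1, 0.19 + 0.01) = min(1, 0.20) = 0.20
~(ψ (+) χ) = 1 − 0.20 = 0.80
(ψ /\ χ) /\ ~(ψ (+) χ) = min(0.01, 0.80) = 0.01
~((ψ /\ χ) /\ ~(ψ (+) χ)) = 1 − 0.01 = 0.99
~~(χ -> ψ) -> ~((ψ /\ χ) /\ ~(ψ (+) χ)) = min(1, 1 − 1.00 + 0.99) = min(1, 0.99) = 0.99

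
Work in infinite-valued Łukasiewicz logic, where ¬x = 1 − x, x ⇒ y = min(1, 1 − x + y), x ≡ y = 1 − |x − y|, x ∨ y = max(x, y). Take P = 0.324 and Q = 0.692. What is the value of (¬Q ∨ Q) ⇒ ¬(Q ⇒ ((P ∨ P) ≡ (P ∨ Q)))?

¬Q = 1 − 0.692 = 0.308
¬Q ∨ Q = max(0.308, 0.692) = 0.692
P ∨ P = max(0.324, 0.324) = 0.324
P ∨ Q = max(0.324, 0.692) = 0.692
(P ∨ P) ≡ (P ∨ Q) = 1 − |0.324 − 0.692| = 1 − 0.368 = 0.632
Q ⇒ ((P ∨ P) ≡ (P ∨ Q)) = min(1, 1 − 0.692 + 0.632) = min(1, 0.940) = 0.940
¬(Q ⇒ ((P ∨ P) ≡ (P ∨ Q))) = 1 − 0.940 = 0.060
(¬Q ∨ Q) ⇒ ¬(Q ⇒ ((P ∨ P) ≡ (P ∨ Q))) = min(1, 1 − 0.692 + 0.060) = min(1, 0.368) = 0.368

0.368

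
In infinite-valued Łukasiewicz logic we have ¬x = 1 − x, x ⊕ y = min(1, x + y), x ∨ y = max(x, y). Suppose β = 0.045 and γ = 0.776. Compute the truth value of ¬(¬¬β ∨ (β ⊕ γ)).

0.179

¬β = 1 − 0.045 = 0.955
¬¬β = 1 − 0.955 = 0.045
β ⊕ γ = min(1, 0.045 + 0.776) = min(1, 0.821) = 0.821
¬¬β ∨ (β ⊕ γ) = max(0.045, 0.821) = 0.821
¬(¬¬β ∨ (β ⊕ γ)) = 1 − 0.821 = 0.179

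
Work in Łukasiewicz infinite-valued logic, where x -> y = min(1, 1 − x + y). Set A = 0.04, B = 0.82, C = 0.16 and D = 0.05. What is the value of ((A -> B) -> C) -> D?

0.89

A -> B = min(1, 1 − 0.04 + 0.82) = min(1, 1.78) = 1.00
(A -> B) -> C = min(1, 1 − 1.00 + 0.16) = min(1, 0.16) = 0.16
((A -> B) -> C) -> D = min(1, 1 − 0.16 + 0.05) = min(1, 0.89) = 0.89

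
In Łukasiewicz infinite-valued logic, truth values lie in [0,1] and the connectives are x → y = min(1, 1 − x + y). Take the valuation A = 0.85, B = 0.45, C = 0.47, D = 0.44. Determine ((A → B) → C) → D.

0.57

A → B = min(1, 1 − 0.85 + 0.45) = min(1, 0.60) = 0.60
(A → B) → C = min(1, 1 − 0.60 + 0.47) = min(1, 0.87) = 0.87
((A → B) → C) → D = min(1, 1 − 0.87 + 0.44) = min(1, 0.57) = 0.57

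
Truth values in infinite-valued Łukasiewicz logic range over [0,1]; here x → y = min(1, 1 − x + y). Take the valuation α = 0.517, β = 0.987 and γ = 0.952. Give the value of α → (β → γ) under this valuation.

β → γ = min(1, 1 − 0.987 + 0.952) = min(1, 0.965) = 0.965
α → (β → γ) = min(1, 1 − 0.517 + 0.965) = min(1, 1.448) = 1.000

1.000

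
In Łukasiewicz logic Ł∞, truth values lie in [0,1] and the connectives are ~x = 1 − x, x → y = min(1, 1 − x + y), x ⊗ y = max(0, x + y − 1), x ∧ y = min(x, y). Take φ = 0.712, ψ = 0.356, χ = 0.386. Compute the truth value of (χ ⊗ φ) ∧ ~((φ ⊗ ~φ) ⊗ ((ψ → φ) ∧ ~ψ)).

χ ⊗ φ = max(0, 0.386 + 0.712 − 1) = max(0, 0.098) = 0.098
~φ = 1 − 0.712 = 0.288
φ ⊗ ~φ = max(0, 0.712 + 0.288 − 1) = max(0, 0.000) = 0.000
ψ → φ = min(1, 1 − 0.356 + 0.712) = min(1, 1.356) = 1.000
~ψ = 1 − 0.356 = 0.644
(ψ → φ) ∧ ~ψ = min(1.000, 0.644) = 0.644
(φ ⊗ ~φ) ⊗ ((ψ → φ) ∧ ~ψ) = max(0, 0.000 + 0.644 − 1) = max(0, -0.356) = 0.000
~((φ ⊗ ~φ) ⊗ ((ψ → φ) ∧ ~ψ)) = 1 − 0.000 = 1.000
(χ ⊗ φ) ∧ ~((φ ⊗ ~φ) ⊗ ((ψ → φ) ∧ ~ψ)) = min(0.098, 1.000) = 0.098

0.098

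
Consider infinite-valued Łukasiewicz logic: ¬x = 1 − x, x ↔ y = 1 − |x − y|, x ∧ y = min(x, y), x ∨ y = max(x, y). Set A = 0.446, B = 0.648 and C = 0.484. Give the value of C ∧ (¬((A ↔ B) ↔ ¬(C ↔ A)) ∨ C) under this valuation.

0.484

A ↔ B = 1 − |0.446 − 0.648| = 1 − 0.202 = 0.798
C ↔ A = 1 − |0.484 − 0.446| = 1 − 0.038 = 0.962
¬(C ↔ A) = 1 − 0.962 = 0.038
(A ↔ B) ↔ ¬(C ↔ A) = 1 − |0.798 − 0.038| = 1 − 0.760 = 0.240
¬((A ↔ B) ↔ ¬(C ↔ A)) = 1 − 0.240 = 0.760
¬((A ↔ B) ↔ ¬(C ↔ A)) ∨ C = max(0.760, 0.484) = 0.760
C ∧ (¬((A ↔ B) ↔ ¬(C ↔ A)) ∨ C) = min(0.484, 0.760) = 0.484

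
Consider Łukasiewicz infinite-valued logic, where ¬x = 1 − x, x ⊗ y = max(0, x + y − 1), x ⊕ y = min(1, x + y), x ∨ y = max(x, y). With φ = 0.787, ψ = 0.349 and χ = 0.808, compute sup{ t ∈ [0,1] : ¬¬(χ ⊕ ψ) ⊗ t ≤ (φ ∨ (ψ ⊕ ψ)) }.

0.787

χ ⊕ ψ = min(1, 0.808 + 0.349) = min(1, 1.157) = 1.000
¬(χ ⊕ ψ) = 1 − 1.000 = 0.000
¬¬(χ ⊕ ψ) = 1 − 0.000 = 1.000
So the left factor is ¬¬(χ ⊕ ψ) = 1.000.
ψ ⊕ ψ = min(1, 0.349 + 0.349) = min(1, 0.698) = 0.698
φ ∨ (ψ ⊕ ψ) = max(0.787, 0.698) = 0.787
So the right-hand bound is φ ∨ (ψ ⊕ ψ) = 0.787.
The residuum of the Łukasiewicz t-norm gives the supremum: min(1, 1 − 1.000 + 0.787).
1 − 1.000 + 0.787 = 0.787, so t = min(1, 0.787) = 0.787.
Check: 1.000 ⊗ 0.787 = max(0, 0.787) = 0.787 ≤ 0.787.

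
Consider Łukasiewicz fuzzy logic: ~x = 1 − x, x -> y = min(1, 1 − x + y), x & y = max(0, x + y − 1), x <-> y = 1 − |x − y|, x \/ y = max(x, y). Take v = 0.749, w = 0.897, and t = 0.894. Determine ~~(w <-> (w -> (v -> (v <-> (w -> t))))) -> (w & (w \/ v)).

w -> t = min(1, 1 − 0.897 + 0.894) = min(1, 0.997) = 0.997
v <-> (w -> t) = 1 − |0.749 − 0.997| = 1 − 0.248 = 0.752
v -> (v <-> (w -> t)) = min(1, 1 − 0.749 + 0.752) = min(1, 1.003) = 1.000
w -> (v -> (v <-> (w -> t))) = min(1, 1 − 0.897 + 1.000) = min(1, 1.103) = 1.000
w <-> (w -> (v -> (v <-> (w -> t)))) = 1 − |0.897 − 1.000| = 1 − 0.103 = 0.897
~(w <-> (w -> (v -> (v <-> (w -> t))))) = 1 − 0.897 = 0.103
~~(w <-> (w -> (v -> (v <-> (w -> t))))) = 1 − 0.103 = 0.897
w \/ v = max(0.897, 0.749) = 0.897
w & (w \/ v) = max(0, 0.897 + 0.897 − 1) = max(0, 0.794) = 0.794
~~(w <-> (w -> (v -> (v <-> (w -> t))))) -> (w & (w \/ v)) = min(1, 1 − 0.897 + 0.794) = min(1, 0.897) = 0.897

0.897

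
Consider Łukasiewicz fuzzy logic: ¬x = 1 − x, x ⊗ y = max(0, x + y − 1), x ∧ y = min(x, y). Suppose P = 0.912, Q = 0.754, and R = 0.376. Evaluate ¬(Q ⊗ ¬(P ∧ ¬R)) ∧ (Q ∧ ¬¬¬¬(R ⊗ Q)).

¬R = 1 − 0.376 = 0.624
P ∧ ¬R = min(0.912, 0.624) = 0.624
¬(P ∧ ¬R) = 1 − 0.624 = 0.376
Q ⊗ ¬(P ∧ ¬R) = max(0, 0.754 + 0.376 − 1) = max(0, 0.130) = 0.130
¬(Q ⊗ ¬(P ∧ ¬R)) = 1 − 0.130 = 0.870
R ⊗ Q = max(0, 0.376 + 0.754 − 1) = max(0, 0.130) = 0.130
¬(R ⊗ Q) = 1 − 0.130 = 0.870
¬¬(R ⊗ Q) = 1 − 0.870 = 0.130
¬¬¬(R ⊗ Q) = 1 − 0.130 = 0.870
¬¬¬¬(R ⊗ Q) = 1 − 0.870 = 0.130
Q ∧ ¬¬¬¬(R ⊗ Q) = min(0.754, 0.130) = 0.130
¬(Q ⊗ ¬(P ∧ ¬R)) ∧ (Q ∧ ¬¬¬¬(R ⊗ Q)) = min(0.870, 0.130) = 0.130

0.130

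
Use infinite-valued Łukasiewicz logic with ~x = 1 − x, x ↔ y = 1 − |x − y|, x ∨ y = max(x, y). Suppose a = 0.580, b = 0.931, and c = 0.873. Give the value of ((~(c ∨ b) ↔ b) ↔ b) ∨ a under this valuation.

c ∨ b = max(0.873, 0.931) = 0.931
~(c ∨ b) = 1 − 0.931 = 0.069
~(c ∨ b) ↔ b = 1 − |0.069 − 0.931| = 1 − 0.862 = 0.138
(~(c ∨ b) ↔ b) ↔ b = 1 − |0.138 − 0.931| = 1 − 0.793 = 0.207
((~(c ∨ b) ↔ b) ↔ b) ∨ a = max(0.207, 0.580) = 0.580

0.580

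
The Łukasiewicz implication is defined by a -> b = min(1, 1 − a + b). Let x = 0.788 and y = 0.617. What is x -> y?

0.829

x -> y = min(1, 1 − 0.788 + 0.617) = min(1, 0.829) = 0.829
For comparison, the Gödel implication (1 if a ≤ b else b) would give 0.617.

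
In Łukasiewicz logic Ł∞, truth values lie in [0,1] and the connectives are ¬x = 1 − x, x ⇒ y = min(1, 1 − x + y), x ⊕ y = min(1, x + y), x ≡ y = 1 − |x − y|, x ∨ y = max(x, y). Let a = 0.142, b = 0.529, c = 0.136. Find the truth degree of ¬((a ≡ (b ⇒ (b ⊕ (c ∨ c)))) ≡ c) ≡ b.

0.477

c ∨ c = max(0.136, 0.136) = 0.136
b ⊕ (c ∨ c) = min(1, 0.529 + 0.136) = min(1, 0.665) = 0.665
b ⇒ (b ⊕ (c ∨ c)) = min(1, 1 − 0.529 + 0.665) = min(1, 1.136) = 1.000
a ≡ (b ⇒ (b ⊕ (c ∨ c))) = 1 − |0.142 − 1.000| = 1 − 0.858 = 0.142
(a ≡ (b ⇒ (b ⊕ (c ∨ c)))) ≡ c = 1 − |0.142 − 0.136| = 1 − 0.006 = 0.994
¬((a ≡ (b ⇒ (b ⊕ (c ∨ c)))) ≡ c) = 1 − 0.994 = 0.006
¬((a ≡ (b ⇒ (b ⊕ (c ∨ c)))) ≡ c) ≡ b = 1 − |0.006 − 0.529| = 1 − 0.523 = 0.477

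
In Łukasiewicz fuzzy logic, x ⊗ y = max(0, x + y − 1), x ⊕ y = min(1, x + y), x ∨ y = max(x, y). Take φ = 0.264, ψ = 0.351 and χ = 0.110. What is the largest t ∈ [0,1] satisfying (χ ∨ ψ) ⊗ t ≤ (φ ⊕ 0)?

0.913

χ ∨ ψ = max(0.110, 0.351) = 0.351
So the left factor is χ ∨ ψ = 0.351.
φ ⊕ 0 = min(1, 0.264 + 0.000) = min(1, 0.264) = 0.264
So the right-hand bound is φ ⊕ 0 = 0.264.
The residuum of the Łukasiewicz t-norm gives the supremum: min(1, 1 − 0.351 + 0.264).
1 − 0.351 + 0.264 = 0.913, so t = min(1, 0.913) = 0.913.
Check: 0.351 ⊗ 0.913 = max(0, 0.264) = 0.264 ≤ 0.264.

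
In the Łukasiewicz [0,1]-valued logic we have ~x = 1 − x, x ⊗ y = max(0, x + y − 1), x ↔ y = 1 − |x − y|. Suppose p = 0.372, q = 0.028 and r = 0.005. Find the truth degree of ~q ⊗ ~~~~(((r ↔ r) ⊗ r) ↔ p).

0.605

~q = 1 − 0.028 = 0.972
r ↔ r = 1 − |0.005 − 0.005| = 1 − 0.000 = 1.000
(r ↔ r) ⊗ r = max(0, 1.000 + 0.005 − 1) = max(0, 0.005) = 0.005
((r ↔ r) ⊗ r) ↔ p = 1 − |0.005 − 0.372| = 1 − 0.367 = 0.633
~(((r ↔ r) ⊗ r) ↔ p) = 1 − 0.633 = 0.367
~~(((r ↔ r) ⊗ r) ↔ p) = 1 − 0.367 = 0.633
~~~(((r ↔ r) ⊗ r) ↔ p) = 1 − 0.633 = 0.367
~~~~(((r ↔ r) ⊗ r) ↔ p) = 1 − 0.367 = 0.633
~q ⊗ ~~~~(((r ↔ r) ⊗ r) ↔ p) = max(0, 0.972 + 0.633 − 1) = max(0, 0.605) = 0.605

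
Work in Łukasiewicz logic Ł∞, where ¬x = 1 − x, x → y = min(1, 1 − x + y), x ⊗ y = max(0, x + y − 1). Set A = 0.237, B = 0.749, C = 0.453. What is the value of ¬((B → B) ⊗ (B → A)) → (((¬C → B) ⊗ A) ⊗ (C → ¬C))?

B → B = min(1, 1 − 0.749 + 0.749) = min(1, 1.000) = 1.000
B → A = min(1, 1 − 0.749 + 0.237) = min(1, 0.488) = 0.488
(B → B) ⊗ (B → A) = max(0, 1.000 + 0.488 − 1) = max(0, 0.488) = 0.488
¬((B → B) ⊗ (B → A)) = 1 − 0.488 = 0.512
¬C = 1 − 0.453 = 0.547
¬C → B = min(1, 1 − 0.547 + 0.749) = min(1, 1.202) = 1.000
(¬C → B) ⊗ A = max(0, 1.000 + 0.237 − 1) = max(0, 0.237) = 0.237
C → ¬C = min(1, 1 − 0.453 + 0.547) = min(1, 1.094) = 1.000
((¬C → B) ⊗ A) ⊗ (C → ¬C) = max(0, 0.237 + 1.000 − 1) = max(0, 0.237) = 0.237
¬((B → B) ⊗ (B → A)) → (((¬C → B) ⊗ A) ⊗ (C → ¬C)) = min(1, 1 − 0.512 + 0.237) = min(1, 0.725) = 0.725

0.725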